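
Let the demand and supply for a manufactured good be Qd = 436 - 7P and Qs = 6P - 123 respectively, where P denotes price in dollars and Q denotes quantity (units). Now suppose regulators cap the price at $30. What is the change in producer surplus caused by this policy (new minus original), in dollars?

In a free market, 436 - 7P = 6P - 123 gives the equilibrium P* = 43, Q* = 135.
Since 30 < 43, the ceiling is binding.
At P = 30: Qd = 436 - 7·30 = 226 and Qs = 6·30 - 123 = 57.
Producer surplus without the control is ½ · (43 - 20.5) · 135 = 1518.75.
With the ceiling, producers sell 57 units at 30, so PS = ½ · (30 - 20.5) · 57 = 270.75.
Change in producer surplus = 270.75 - 1518.75 = -1248.

-1248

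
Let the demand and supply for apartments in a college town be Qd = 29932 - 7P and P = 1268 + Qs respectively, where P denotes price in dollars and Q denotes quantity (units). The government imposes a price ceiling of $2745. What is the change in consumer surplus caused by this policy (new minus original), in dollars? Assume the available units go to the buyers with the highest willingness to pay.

1610647.5

Rearranging supply gives Qs = P - 1268. Without the control the market clears where 29932 - 7P = P - 1268, i.e. P* = 3900 and Q* = 2632.
The ceiling of 2745 is below the equilibrium price 3900, so it binds.
At P = 2745: Qd = 29932 - 7·2745 = 10717 and Qs = 2745 - 1268 = 1477.
Consumer surplus without the control is ½ · (4276 - 3900) · 2632 = 494816.
With the ceiling, 1477 units are sold at 2745 (assume they go to the highest-value buyers). The demand price at Q = 1477 is 4065, so CS = ½ · [(4276 - 2745) + (4065 - 2745)] · 1477 = 2105463.5.
Change in consumer surplus = 2105463.5 - 494816 = 1610647.5.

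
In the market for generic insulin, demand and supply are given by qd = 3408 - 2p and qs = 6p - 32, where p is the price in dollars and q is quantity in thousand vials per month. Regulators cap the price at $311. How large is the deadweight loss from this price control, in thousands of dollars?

Equilibrium: 3408 - 2p = 6p - 32, so 3440 = 8p and p* = 430, q* = 2548.
The ceiling of 311 is below the equilibrium price 430, so it binds.
At p = 311: qd = 3408 - 2·311 = 2786 and qs = 6·311 - 32 = 1834.
Quantity traded falls to 1834. At q = 1834 the demand price is (3408 - 1834)/2 = 787 and the supply price is (32 + 1834)/6 = 311.
Deadweight loss = ½ · (787 - 311) · (2548 - 1834) = ½ · 476 · 714 = 169932.

169932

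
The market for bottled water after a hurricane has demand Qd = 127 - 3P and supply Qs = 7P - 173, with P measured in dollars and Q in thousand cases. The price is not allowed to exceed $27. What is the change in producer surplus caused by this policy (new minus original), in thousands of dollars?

-79.5

Equilibrium: 127 - 3P = 7P - 173, so 300 = 10P and P* = 30, Q* = 37.
The ceiling of 27 is below the equilibrium price 30, so it binds.
At P = 27: Qd = 127 - 3·27 = 46 and Qs = 7·27 - 173 = 16.
Producer surplus without the control is ½ · (30 - 173/7) · 37 = 1369/14.
With the ceiling, producers sell 16 units at 27, so PS = ½ · (27 - 173/7) · 16 = 128/7.
Change in producer surplus = 128/7 - 1369/14 = -79.5.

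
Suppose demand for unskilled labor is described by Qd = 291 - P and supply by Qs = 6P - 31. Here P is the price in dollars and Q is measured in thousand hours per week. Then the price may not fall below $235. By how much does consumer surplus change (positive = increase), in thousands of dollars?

-28444.5

In a free market, 291 - P = 6P - 31 gives the equilibrium P* = 46, Q* = 245.
Because the floor (235) lies above the market-clearing price, it is binding.
At P = 235: Qd = 291 - 235 = 56 and Qs = 6·235 - 31 = 1379.
Consumer surplus without the control is ½ · (291 - 46) · 245 = 30012.5.
With the floor, consumers buy 56 units at 235, so CS = ½ · (291 - 235) · 56 = 1568.
Change in consumer surplus = 1568 - 30012.5 = -28444.5.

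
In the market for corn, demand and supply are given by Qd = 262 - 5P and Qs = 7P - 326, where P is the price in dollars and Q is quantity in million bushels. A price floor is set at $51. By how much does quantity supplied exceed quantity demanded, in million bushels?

In a free market, 262 - 5P = 7P - 326 gives the equilibrium P* = 49, Q* = 17.
The floor of 51 is above the equilibrium price 49, so it binds.
At P = 51: Qd = 262 - 5·51 = 7 and Qs = 7·51 - 326 = 31.
Surplus = Qs - Qd = 31 - 7 = 24.

24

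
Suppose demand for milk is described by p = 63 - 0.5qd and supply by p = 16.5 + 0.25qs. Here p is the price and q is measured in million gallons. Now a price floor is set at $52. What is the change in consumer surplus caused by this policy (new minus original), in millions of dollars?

-840

Rearranging demand gives qd = 126 - 2p; rearranging supply gives qs = 4p - 66. In a free market, 126 - 2p = 4p - 66 gives the equilibrium p* = 32, q* = 62.
Because the floor (52) lies above the market-clearing price, it is binding.
At p = 52: qd = 126 - 2·52 = 22 and qs = 4·52 - 66 = 142.
Consumer surplus without the control is ½ · (63 - 32) · 62 = 961.
With the floor, consumers buy 22 units at 52, so CS = ½ · (63 - 52) · 22 = 121.
Change in consumer surplus = 121 - 961 = -840.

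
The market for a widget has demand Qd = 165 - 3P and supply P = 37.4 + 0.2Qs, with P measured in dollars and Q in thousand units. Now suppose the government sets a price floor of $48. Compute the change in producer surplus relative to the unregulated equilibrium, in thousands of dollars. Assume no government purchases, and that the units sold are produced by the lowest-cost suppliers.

69.6

Rearranging supply gives Qs = 5P - 187. Setting quantity demanded equal to quantity supplied, 165 - 3P = 5P - 187, gives P* = 44 and Q* = 33.
The floor of 48 is above the equilibrium price 44, so it binds.
At P = 48: Qd = 165 - 3·48 = 21 and Qs = 5·48 - 187 = 53.
Producer surplus without the control is ½ · (44 - 37.4) · 33 = 108.9.
With the floor, 21 units are sold at 48. The supply price at Q = 21 is 41.6, so PS = ½ · [(48 - 37.4) + (48 - 41.6)] · 21 = 178.5.
Change in producer surplus = 178.5 - 108.9 = 69.6.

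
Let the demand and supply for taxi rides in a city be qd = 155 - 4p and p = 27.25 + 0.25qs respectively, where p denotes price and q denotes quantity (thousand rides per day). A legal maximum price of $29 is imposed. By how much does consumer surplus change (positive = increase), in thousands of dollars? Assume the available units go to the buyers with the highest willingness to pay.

Rearranging supply gives qs = 4p - 109. Without the control the market clears where 155 - 4p = 4p - 109, i.e. p* = 33 and q* = 23.
Because the ceiling (29) lies below the market-clearing price, it is binding.
At p = 29: qd = 155 - 4·29 = 39 and qs = 4·29 - 109 = 7.
Consumer surplus without the control is ½ · (38.75 - 33) · 23 = 66.125.
With the ceiling, 7 units are sold at 29 (assume they go to the highest-value buyers). The demand price at q = 7 is 37, so CS = ½ · [(38.75 - 29) + (37 - 29)] · 7 = 62.125.
Change in consumer surplus = 62.125 - 66.125 = -4.

-4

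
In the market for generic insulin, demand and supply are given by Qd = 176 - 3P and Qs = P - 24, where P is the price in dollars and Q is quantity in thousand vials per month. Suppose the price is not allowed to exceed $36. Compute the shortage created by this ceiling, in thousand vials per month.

Equilibrium: 176 - 3P = P - 24, so 200 = 4P and P* = 50, Q* = 26.
Because the ceiling (36) lies below the market-clearing price, it is binding.
At P = 36: Qd = 176 - 3·36 = 68 and Qs = 36 - 24 = 12.
Shortage = Qd - Qs = 68 - 12 = 56.

56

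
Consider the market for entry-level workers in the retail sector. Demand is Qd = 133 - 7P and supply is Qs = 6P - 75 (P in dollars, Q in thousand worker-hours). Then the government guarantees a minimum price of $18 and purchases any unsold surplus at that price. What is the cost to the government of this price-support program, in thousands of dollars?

468

Without the control the market clears where 133 - 7P = 6P - 75, i.e. P* = 16 and Q* = 21.
Since 18 > 16, the floor is binding.
At P = 18: Qd = 133 - 7·18 = 7 and Qs = 6·18 - 75 = 33.
Surplus = Qs - Qd = 26.
Government expenditure = surplus × support price = 26 × 18 = 468.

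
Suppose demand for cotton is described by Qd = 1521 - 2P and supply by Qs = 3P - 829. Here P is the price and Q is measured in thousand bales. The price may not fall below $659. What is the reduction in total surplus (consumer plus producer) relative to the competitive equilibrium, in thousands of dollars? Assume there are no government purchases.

59535

Setting quantity demanded equal to quantity supplied, 1521 - 2P = 3P - 829, gives P* = 470 and Q* = 581.
Because the floor (659) lies above the market-clearing price, it is binding.
At P = 659: Qd = 1521 - 2·659 = 203 and Qs = 3·659 - 829 = 1148.
Quantity traded falls to 203. At Q = 203 the demand price is (1521 - 203)/2 = 659 and the supply price is (829 + 203)/3 = 344.
Deadweight loss = ½ · (659 - 344) · (581 - 203) = ½ · 315 · 378 = 59535.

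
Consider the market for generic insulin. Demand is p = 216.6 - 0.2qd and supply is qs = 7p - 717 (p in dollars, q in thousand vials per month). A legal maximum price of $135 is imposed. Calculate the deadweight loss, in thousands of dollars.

1890

Rearranging demand gives qd = 1083 - 5p. Without the control the market clears where 1083 - 5p = 7p - 717, i.e. p* = 150 and q* = 333.
Since 135 < 150, the ceiling is binding.
At p = 135: qd = 1083 - 5·135 = 408 and qs = 7·135 - 717 = 228.
Quantity traded falls to 228. At q = 228 the demand price is (1083 - 228)/5 = 171 and the supply price is (717 + 228)/7 = 135.
Deadweight loss = ½ · (171 - 135) · (333 - 228) = ½ · 36 · 105 = 1890.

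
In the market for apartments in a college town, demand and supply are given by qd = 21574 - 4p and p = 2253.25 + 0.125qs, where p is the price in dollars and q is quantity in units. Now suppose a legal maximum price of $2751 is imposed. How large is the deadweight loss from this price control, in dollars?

Rearranging supply gives qs = 8p - 18026. Without the control the market clears where 21574 - 4p = 8p - 18026, i.e. p* = 3300 and q* = 8374.
Since 2751 < 3300, the ceiling is binding.
At p = 2751: qd = 21574 - 4·2751 = 10570 and qs = 8·2751 - 18026 = 3982.
Quantity traded falls to 3982. At q = 3982 the demand price is (21574 - 3982)/4 = 4398 and the supply price is (18026 + 3982)/8 = 2751.
Deadweight loss = ½ · (4398 - 2751) · (8374 - 3982) = ½ · 1647 · 4392 = 3616812.

3616812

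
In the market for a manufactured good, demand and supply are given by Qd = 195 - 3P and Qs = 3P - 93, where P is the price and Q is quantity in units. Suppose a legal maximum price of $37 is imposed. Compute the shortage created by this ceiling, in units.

In a free market, 195 - 3P = 3P - 93 gives the equilibrium P* = 48, Q* = 51.
Since 37 < 48, the ceiling is binding.
At P = 37: Qd = 195 - 3·37 = 84 and Qs = 3·37 - 93 = 18.
Shortage = Qd - Qs = 84 - 18 = 66.

66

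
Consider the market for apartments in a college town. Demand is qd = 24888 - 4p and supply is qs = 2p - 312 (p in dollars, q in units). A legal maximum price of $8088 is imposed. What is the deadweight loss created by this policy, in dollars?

0

In a free market, 24888 - 4p = 2p - 312 gives the equilibrium p* = 4200, q* = 8088.
The ceiling of 8088 is above the equilibrium price 4200, so it is not binding; the market clears at p* = 4200, q* = 8088.
Since the control does not bind, no trades are prevented and deadweight loss is zero.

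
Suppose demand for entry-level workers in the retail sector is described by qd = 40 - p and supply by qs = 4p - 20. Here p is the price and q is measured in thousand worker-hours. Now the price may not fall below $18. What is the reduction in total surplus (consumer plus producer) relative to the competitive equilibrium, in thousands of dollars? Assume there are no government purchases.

22.5

Setting quantity demanded equal to quantity supplied, 40 - p = 4p - 20, gives p* = 12 and q* = 28.
Since 18 > 12, the floor is binding.
At p = 18: qd = 40 - 18 = 22 and qs = 4·18 - 20 = 52.
Quantity traded falls to 22. At q = 22 the demand price is 40 - 22 = 18 and the supply price is (20 + 22)/4 = 10.5.
Deadweight loss = ½ · (18 - 10.5) · (28 - 22) = ½ · 7.5 · 6 = 22.5.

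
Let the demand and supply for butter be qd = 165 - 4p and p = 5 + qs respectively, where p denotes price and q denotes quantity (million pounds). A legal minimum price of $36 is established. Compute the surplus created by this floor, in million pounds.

10

Rearranging supply gives qs = p - 5. Equilibrium: 165 - 4p = p - 5, so 170 = 5p and p* = 34, q* = 29.
Because the floor (36) lies above the market-clearing price, it is binding.
At p = 36: qd = 165 - 4·36 = 21 and qs = 36 - 5 = 31.
Surplus = qs - qd = 31 - 21 = 10.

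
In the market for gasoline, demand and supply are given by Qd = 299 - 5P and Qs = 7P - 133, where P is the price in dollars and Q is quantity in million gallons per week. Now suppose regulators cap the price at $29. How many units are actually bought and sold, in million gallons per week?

70

Setting quantity demanded equal to quantity supplied, 299 - 5P = 7P - 133, gives P* = 36 and Q* = 119.
Since 29 < 36, the ceiling is binding.
At P = 29: Qd = 299 - 5·29 = 154 and Qs = 7·29 - 133 = 70.
The quantity actually transacted is the short side, supply: 70.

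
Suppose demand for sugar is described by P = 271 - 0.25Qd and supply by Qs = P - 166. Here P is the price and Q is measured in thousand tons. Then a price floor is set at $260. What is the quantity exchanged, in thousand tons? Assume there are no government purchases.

44

Rearranging demand gives Qd = 1084 - 4P. Without the control the market clears where 1084 - 4P = P - 166, i.e. P* = 250 and Q* = 84.
Because the floor (260) lies above the market-clearing price, it is binding.
At P = 260: Qd = 1084 - 4·260 = 44 and Qs = 260 - 166 = 94.
The quantity actually transacted is the short side, demand: 44.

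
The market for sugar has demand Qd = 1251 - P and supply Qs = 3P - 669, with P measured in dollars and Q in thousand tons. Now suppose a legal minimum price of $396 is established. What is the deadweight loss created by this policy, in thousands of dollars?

0

Equilibrium: 1251 - P = 3P - 669, so 1920 = 4P and P* = 480, Q* = 771.
The floor of 396 is below the equilibrium price 480, so it is not binding; the market clears at P* = 480, Q* = 771.
Since the control does not bind, no trades are prevented and deadweight loss is zero.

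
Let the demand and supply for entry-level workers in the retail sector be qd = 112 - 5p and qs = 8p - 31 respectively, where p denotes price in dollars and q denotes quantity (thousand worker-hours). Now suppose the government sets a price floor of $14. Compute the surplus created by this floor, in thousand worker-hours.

In a free market, 112 - 5p = 8p - 31 gives the equilibrium p* = 11, q* = 57.
The floor of 14 is above the equilibrium price 11, so it binds.
At p = 14: qd = 112 - 5·14 = 42 and qs = 8·14 - 31 = 81.
Surplus = qs - qd = 81 - 42 = 39.

39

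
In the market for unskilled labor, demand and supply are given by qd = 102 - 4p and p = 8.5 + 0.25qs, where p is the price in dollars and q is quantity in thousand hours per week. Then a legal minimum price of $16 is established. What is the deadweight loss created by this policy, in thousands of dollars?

Rearranging supply gives qs = 4p - 34. Equilibrium: 102 - 4p = 4p - 34, so 136 = 8p and p* = 17, q* = 34.
Since 16 is below p* = 17, the floor does not bind and the free-market outcome prevails.
Since the control does not bind, no trades are prevented and deadweight loss is zero.

0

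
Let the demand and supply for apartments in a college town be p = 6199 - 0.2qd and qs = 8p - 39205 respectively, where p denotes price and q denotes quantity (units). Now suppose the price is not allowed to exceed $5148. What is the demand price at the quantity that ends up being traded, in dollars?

5803.2

Rearranging demand gives qd = 30995 - 5p. Setting quantity demanded equal to quantity supplied, 30995 - 5p = 8p - 39205, gives p* = 5400 and q* = 3995.
The ceiling of 5148 is below the equilibrium price 5400, so it binds.
At p = 5148: qd = 30995 - 5·5148 = 5255 and qs = 8·5148 - 39205 = 1979.
Only 1979 units reach the market. On the demand curve, the marginal buyer's willingness to pay at q = 1979 is (30995 - 1979)/5 = 5803.2.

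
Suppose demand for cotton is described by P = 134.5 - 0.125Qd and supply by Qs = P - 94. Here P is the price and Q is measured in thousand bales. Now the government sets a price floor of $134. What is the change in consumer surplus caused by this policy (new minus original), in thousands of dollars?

Rearranging demand gives Qd = 1076 - 8P. Setting quantity demanded equal to quantity supplied, 1076 - 8P = P - 94, gives P* = 130 and Q* = 36.
Since 134 > 130, the floor is binding.
At P = 134: Qd = 1076 - 8·134 = 4 and Qs = 134 - 94 = 40.
Consumer surplus without the control is ½ · (134.5 - 130) · 36 = 81.
With the floor, consumers buy 4 units at 134, so CS = ½ · (134.5 - 134) · 4 = 1.
Change in consumer surplus = 1 - 81 = -80.

-80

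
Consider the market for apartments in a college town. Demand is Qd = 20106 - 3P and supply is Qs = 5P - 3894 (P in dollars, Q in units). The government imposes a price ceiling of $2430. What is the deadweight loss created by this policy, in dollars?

2166000

Without the control the market clears where 20106 - 3P = 5P - 3894, i.e. P* = 3000 and Q* = 11106.
Because the ceiling (2430) lies below the market-clearing price, it is binding.
At P = 2430: Qd = 20106 - 3·2430 = 12816 and Qs = 5·2430 - 3894 = 8256.
Quantity traded falls to 8256. At Q = 8256 the demand price is (20106 - 8256)/3 = 3950 and the supply price is (3894 + 8256)/5 = 2430.
Deadweight loss = ½ · (3950 - 2430) · (11106 - 8256) = ½ · 1520 · 2850 = 2166000.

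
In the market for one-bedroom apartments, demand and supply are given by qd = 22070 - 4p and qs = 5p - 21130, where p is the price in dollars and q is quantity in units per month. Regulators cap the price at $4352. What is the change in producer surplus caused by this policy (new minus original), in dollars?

-784000

Equilibrium: 22070 - 4p = 5p - 21130, so 43200 = 9p and p* = 4800, q* = 2870.
Because the ceiling (4352) lies below the market-clearing price, it is binding.
At p = 4352: qd = 22070 - 4·4352 = 4662 and qs = 5·4352 - 21130 = 630.
Producer surplus without the control is ½ · (4800 - 4226) · 2870 = 823690.
With the ceiling, producers sell 630 units at 4352, so PS = ½ · (4352 - 4226) · 630 = 39690.
Change in producer surplus = 39690 - 823690 = -784000.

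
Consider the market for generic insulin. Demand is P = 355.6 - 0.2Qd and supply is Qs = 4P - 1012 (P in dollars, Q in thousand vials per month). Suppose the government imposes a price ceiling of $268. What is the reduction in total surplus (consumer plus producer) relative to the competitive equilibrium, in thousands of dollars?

Rearranging demand gives Qd = 1778 - 5P. Equilibrium: 1778 - 5P = 4P - 1012, so 2790 = 9P and P* = 310, Q* = 228.
Because the ceiling (268) lies below the market-clearing price, it is binding.
At P = 268: Qd = 1778 - 5·268 = 438 and Qs = 4·268 - 1012 = 60.
Quantity traded falls to 60. At Q = 60 the demand price is (1778 - 60)/5 = 343.6 and the supply price is (1012 + 60)/4 = 268.
Deadweight loss = ½ · (343.6 - 268) · (228 - 60) = ½ · 75.6 · 168 = 6350.4.

6350.4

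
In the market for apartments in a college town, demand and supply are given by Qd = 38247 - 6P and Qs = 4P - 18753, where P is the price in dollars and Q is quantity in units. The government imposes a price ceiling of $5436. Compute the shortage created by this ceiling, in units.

2640

Setting quantity demanded equal to quantity supplied, 38247 - 6P = 4P - 18753, gives P* = 5700 and Q* = 4047.
Because the ceiling (5436) lies below the market-clearing price, it is binding.
At P = 5436: Qd = 38247 - 6·5436 = 5631 and Qs = 4·5436 - 18753 = 2991.
Shortage = Qd - Qs = 5631 - 2991 = 2640.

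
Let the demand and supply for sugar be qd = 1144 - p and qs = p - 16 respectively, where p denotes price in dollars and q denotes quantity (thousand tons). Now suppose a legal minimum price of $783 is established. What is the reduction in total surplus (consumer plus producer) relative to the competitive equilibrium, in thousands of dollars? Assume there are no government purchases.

Without the control the market clears where 1144 - p = p - 16, i.e. p* = 580 and q* = 564.
Since 783 > 580, the floor is binding.
At p = 783: qd = 1144 - 783 = 361 and qs = 783 - 16 = 767.
Quantity traded falls to 361. At q = 361 the demand price is 1144 - 361 = 783 and the supply price is 16 + 361 = 377.
Deadweight loss = ½ · (783 - 377) · (564 - 361) = ½ · 406 · 203 = 41209.

41209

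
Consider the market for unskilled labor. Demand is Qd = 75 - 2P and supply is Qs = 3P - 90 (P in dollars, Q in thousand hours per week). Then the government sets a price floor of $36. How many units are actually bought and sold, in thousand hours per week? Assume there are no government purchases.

3

In a free market, 75 - 2P = 3P - 90 gives the equilibrium P* = 33, Q* = 9.
Because the floor (36) lies above the market-clearing price, it is binding.
At P = 36: Qd = 75 - 2·36 = 3 and Qs = 3·36 - 90 = 18.
The quantity actually transacted is the short side, demand: 3.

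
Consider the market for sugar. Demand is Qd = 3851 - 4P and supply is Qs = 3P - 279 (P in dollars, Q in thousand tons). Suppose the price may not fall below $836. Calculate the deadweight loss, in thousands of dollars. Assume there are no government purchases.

Without the control the market clears where 3851 - 4P = 3P - 279, i.e. P* = 590 and Q* = 1491.
The floor of 836 is above the equilibrium price 590, so it binds.
At P = 836: Qd = 3851 - 4·836 = 507 and Qs = 3·836 - 279 = 2229.
Quantity traded falls to 507. At Q = 507 the demand price is (3851 - 507)/4 = 836 and the supply price is (279 + 507)/3 = 262.
Deadweight loss = ½ · (836 - 262) · (1491 - 507) = ½ · 574 · 984 = 282408.

282408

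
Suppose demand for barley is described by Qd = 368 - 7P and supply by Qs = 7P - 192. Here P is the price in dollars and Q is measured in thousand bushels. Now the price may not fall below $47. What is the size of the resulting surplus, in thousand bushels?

98

Without the control the market clears where 368 - 7P = 7P - 192, i.e. P* = 40 and Q* = 88.
Since 47 > 40, the floor is binding.
At P = 47: Qd = 368 - 7·47 = 39 and Qs = 7·47 - 192 = 137.
Surplus = Qs - Qd = 137 - 39 = 98.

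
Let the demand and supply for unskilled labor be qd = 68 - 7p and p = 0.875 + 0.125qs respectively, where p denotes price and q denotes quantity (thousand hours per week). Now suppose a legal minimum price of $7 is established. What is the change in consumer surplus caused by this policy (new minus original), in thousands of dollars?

Rearranging supply gives qs = 8p - 7. Setting quantity demanded equal to quantity supplied, 68 - 7p = 8p - 7, gives p* = 5 and q* = 33.
Since 7 > 5, the floor is binding.
At p = 7: qd = 68 - 7·7 = 19 and qs = 8·7 - 7 = 49.
Consumer surplus without the control is ½ · (68/7 - 5) · 33 = 1089/14.
With the floor, consumers buy 19 units at 7, so CS = ½ · (68/7 - 7) · 19 = 361/14.
Change in consumer surplus = 361/14 - 1089/14 = -52.

-52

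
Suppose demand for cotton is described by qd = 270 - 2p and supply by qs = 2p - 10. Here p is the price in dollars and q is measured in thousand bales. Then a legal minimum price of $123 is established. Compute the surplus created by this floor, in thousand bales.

212

In a free market, 270 - 2p = 2p - 10 gives the equilibrium p* = 70, q* = 130.
Because the floor (123) lies above the market-clearing price, it is binding.
At p = 123: qd = 270 - 2·123 = 24 and qs = 2·123 - 10 = 236.
Surplus = qs - qd = 236 - 24 = 212.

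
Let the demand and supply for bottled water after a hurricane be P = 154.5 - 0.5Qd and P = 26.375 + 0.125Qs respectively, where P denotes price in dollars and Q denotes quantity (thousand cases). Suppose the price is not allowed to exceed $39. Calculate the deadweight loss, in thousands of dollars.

3380

Rearranging demand gives Qd = 309 - 2P; rearranging supply gives Qs = 8P - 211. In a free market, 309 - 2P = 8P - 211 gives the equilibrium P* = 52, Q* = 205.
The ceiling of 39 is below the equilibrium price 52, so it binds.
At P = 39: Qd = 309 - 2·39 = 231 and Qs = 8·39 - 211 = 101.
Quantity traded falls to 101. At Q = 101 the demand price is (309 - 101)/2 = 104 and the supply price is (211 + 101)/8 = 39.
Deadweight loss = ½ · (104 - 39) · (205 - 101) = ½ · 65 · 104 = 3380.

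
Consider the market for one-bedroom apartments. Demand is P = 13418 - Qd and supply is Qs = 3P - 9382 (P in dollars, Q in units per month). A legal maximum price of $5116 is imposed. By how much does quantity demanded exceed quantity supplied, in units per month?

2336

Rearranging demand gives Qd = 13418 - P. In a free market, 13418 - P = 3P - 9382 gives the equilibrium P* = 5700, Q* = 7718.
Since 5116 < 5700, the ceiling is binding.
At P = 5116: Qd = 13418 - 5116 = 8302 and Qs = 3·5116 - 9382 = 5966.
Shortage = Qd - Qs = 8302 - 5966 = 2336.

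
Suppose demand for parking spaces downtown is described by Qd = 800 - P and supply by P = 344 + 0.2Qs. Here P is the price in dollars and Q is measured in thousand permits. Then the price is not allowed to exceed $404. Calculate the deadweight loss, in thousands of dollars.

Rearranging supply gives Qs = 5P - 1720. Equilibrium: 800 - P = 5P - 1720, so 2520 = 6P and P* = 420, Q* = 380.
Since 404 < 420, the ceiling is binding.
At P = 404: Qd = 800 - 404 = 396 and Qs = 5·404 - 1720 = 300.
Quantity traded falls to 300. At Q = 300 the demand price is 800 - 300 = 500 and the supply price is (1720 + 300)/5 = 404.
Deadweight loss = ½ · (500 - 404) · (380 - 300) = ½ · 96 · 80 = 3840.

3840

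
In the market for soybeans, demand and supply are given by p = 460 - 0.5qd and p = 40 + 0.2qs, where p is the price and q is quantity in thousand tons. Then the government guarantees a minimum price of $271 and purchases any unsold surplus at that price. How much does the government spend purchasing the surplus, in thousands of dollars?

Rearranging demand gives qd = 920 - 2p; rearranging supply gives qs = 5p - 200. Equilibrium: 920 - 2p = 5p - 200, so 1120 = 7p and p* = 160, q* = 600.
Because the floor (271) lies above the market-clearing price, it is binding.
At p = 271: qd = 920 - 2·271 = 378 and qs = 5·271 - 200 = 1155.
Surplus = qs - qd = 777.
Government expenditure = surplus × support price = 777 × 271 = 210567.

210567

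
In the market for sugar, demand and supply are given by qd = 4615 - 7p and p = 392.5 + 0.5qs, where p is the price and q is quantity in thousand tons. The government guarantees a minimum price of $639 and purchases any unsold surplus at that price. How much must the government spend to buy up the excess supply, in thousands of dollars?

224289

Rearranging supply gives qs = 2p - 785. Setting quantity demanded equal to quantity supplied, 4615 - 7p = 2p - 785, gives p* = 600 and q* = 415.
Because the floor (639) lies above the market-clearing price, it is binding.
At p = 639: qd = 4615 - 7·639 = 142 and qs = 2·639 - 785 = 493.
Surplus = qs - qd = 351.
Government expenditure = surplus × support price = 351 × 639 = 224289.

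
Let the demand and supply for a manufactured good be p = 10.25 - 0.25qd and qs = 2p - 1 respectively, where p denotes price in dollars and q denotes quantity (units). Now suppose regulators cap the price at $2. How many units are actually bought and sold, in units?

Rearranging demand gives qd = 41 - 4p. In a free market, 41 - 4p = 2p - 1 gives the equilibrium p* = 7, q* = 13.
Since 2 < 7, the ceiling is binding.
At p = 2: qd = 41 - 4·2 = 33 and qs = 2·2 - 1 = 3.
The quantity actually transacted is the short side, supply: 3.

3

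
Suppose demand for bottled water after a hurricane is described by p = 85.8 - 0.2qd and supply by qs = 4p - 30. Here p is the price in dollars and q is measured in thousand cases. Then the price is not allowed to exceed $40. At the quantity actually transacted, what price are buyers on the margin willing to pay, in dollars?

Rearranging demand gives qd = 429 - 5p. Equilibrium: 429 - 5p = 4p - 30, so 459 = 9p and p* = 51, q* = 174.
The ceiling of 40 is below the equilibrium price 51, so it binds.
At p = 40: qd = 429 - 5·40 = 229 and qs = 4·40 - 30 = 130.
Only 130 units reach the market. On the demand curve, the marginal buyer's willingness to pay at q = 130 is (429 - 130)/5 = 59.8.

59.8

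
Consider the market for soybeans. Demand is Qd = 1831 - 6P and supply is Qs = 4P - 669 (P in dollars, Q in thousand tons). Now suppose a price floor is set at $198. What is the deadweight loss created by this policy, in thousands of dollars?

Setting quantity demanded equal to quantity supplied, 1831 - 6P = 4P - 669, gives P* = 250 and Q* = 331.
Since 198 is below P* = 250, the floor does not bind and the free-market outcome prevails.
Since the control does not bind, no trades are prevented and deadweight loss is zero.

0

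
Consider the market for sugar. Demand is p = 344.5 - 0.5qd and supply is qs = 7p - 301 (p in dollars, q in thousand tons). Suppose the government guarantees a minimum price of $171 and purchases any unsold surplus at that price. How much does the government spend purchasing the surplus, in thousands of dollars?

Rearranging demand gives qd = 689 - 2p. Setting quantity demanded equal to quantity supplied, 689 - 2p = 7p - 301, gives p* = 110 and q* = 469.
Because the floor (171) lies above the market-clearing price, it is binding.
At p = 171: qd = 689 - 2·171 = 347 and qs = 7·171 - 301 = 896.
Surplus = qs - qd = 549.
Government expenditure = surplus × support price = 549 × 171 = 93879.

93879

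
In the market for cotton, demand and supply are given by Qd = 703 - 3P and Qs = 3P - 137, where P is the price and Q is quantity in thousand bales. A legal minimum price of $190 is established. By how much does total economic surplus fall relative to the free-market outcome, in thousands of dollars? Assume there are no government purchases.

Equilibrium: 703 - 3P = 3P - 137, so 840 = 6P and P* = 140, Q* = 283.
Because the floor (190) lies above the market-clearing price, it is binding.
At P = 190: Qd = 703 - 3·190 = 133 and Qs = 3·190 - 137 = 433.
Quantity traded falls to 133. At Q = 133 the demand price is (703 - 133)/3 = 190 and the supply price is (137 + 133)/3 = 90.
Deadweight loss = ½ · (190 - 90) · (283 - 133) = ½ · 100 · 150 = 7500.

7500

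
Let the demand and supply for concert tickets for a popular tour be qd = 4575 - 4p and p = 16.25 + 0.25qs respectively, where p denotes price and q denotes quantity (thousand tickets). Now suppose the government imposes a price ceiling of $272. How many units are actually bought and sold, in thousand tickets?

Rearranging supply gives qs = 4p - 65. Equilibrium: 4575 - 4p = 4p - 65, so 4640 = 8p and p* = 580, q* = 2255.
Because the ceiling (272) lies below the market-clearing price, it is binding.
At p = 272: qd = 4575 - 4·272 = 3487 and qs = 4·272 - 65 = 1023.
The quantity actually transacted is the short side, supply: 1023.

1023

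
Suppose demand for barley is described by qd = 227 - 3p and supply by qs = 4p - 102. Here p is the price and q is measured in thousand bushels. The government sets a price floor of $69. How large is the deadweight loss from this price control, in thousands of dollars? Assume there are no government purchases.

1270.5

Setting quantity demanded equal to quantity supplied, 227 - 3p = 4p - 102, gives p* = 47 and q* = 86.
Since 69 > 47, the floor is binding.
At p = 69: qd = 227 - 3·69 = 20 and qs = 4·69 - 102 = 174.
Quantity traded falls to 20. At q = 20 the demand price is (227 - 20)/3 = 69 and the supply price is (102 + 20)/4 = 30.5.
Deadweight loss = ½ · (69 - 30.5) · (86 - 20) = ½ · 38.5 · 66 = 1270.5.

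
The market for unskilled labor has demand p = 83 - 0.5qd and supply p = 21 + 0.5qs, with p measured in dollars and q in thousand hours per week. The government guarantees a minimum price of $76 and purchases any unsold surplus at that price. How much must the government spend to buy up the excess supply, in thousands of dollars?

Rearranging demand gives qd = 166 - 2p; rearranging supply gives qs = 2p - 42. Setting quantity demanded equal to quantity supplied, 166 - 2p = 2p - 42, gives p* = 52 and q* = 62.
Because the floor (76) lies above the market-clearing price, it is binding.
At p = 76: qd = 166 - 2·76 = 14 and qs = 2·76 - 42 = 110.
Surplus = qs - qd = 96.
Government expenditure = surplus × support price = 96 × 76 = 7296.

7296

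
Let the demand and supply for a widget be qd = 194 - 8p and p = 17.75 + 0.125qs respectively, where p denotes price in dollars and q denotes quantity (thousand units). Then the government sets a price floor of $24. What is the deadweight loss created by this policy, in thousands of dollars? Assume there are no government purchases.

72

Rearranging supply gives qs = 8p - 142. Setting quantity demanded equal to quantity supplied, 194 - 8p = 8p - 142, gives p* = 21 and q* = 26.
Since 24 > 21, the floor is binding.
At p = 24: qd = 194 - 8·24 = 2 and qs = 8·24 - 142 = 50.
Quantity traded falls to 2. At q = 2 the demand price is (194 - 2)/8 = 24 and the supply price is (142 + 2)/8 = 18.
Deadweight loss = ½ · (24 - 18) · (26 - 2) = ½ · 6 · 24 = 72.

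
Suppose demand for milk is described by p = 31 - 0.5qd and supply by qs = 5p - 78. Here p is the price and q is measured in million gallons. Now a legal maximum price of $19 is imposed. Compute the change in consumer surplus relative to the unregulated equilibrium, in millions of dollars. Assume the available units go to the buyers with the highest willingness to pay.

Rearranging demand gives qd = 62 - 2p. Without the control the market clears where 62 - 2p = 5p - 78, i.e. p* = 20 and q* = 22.
Because the ceiling (19) lies below the market-clearing price, it is binding.
At p = 19: qd = 62 - 2·19 = 24 and qs = 5·19 - 78 = 17.
Consumer surplus without the control is ½ · (31 - 20) · 22 = 121.
With the ceiling, 17 units are sold at 19 (assume they go to the highest-value buyers). The demand price at q = 17 is 22.5, so CS = ½ · [(31 - 19) + (22.5 - 19)] · 17 = 131.75.
Change in consumer surplus = 131.75 - 121 = 10.75.

10.75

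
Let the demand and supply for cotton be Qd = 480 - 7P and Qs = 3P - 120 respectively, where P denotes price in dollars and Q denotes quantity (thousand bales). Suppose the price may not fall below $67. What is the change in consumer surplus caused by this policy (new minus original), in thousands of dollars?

Equilibrium: 480 - 7P = 3P - 120, so 600 = 10P and P* = 60, Q* = 60.
Because the floor (67) lies above the market-clearing price, it is binding.
At P = 67: Qd = 480 - 7·67 = 11 and Qs = 3·67 - 120 = 81.
Consumer surplus without the control is ½ · (480/7 - 60) · 60 = 1800/7.
With the floor, consumers buy 11 units at 67, so CS = ½ · (480/7 - 67) · 11 = 121/14.
Change in consumer surplus = 121/14 - 1800/7 = -248.5.

-248.5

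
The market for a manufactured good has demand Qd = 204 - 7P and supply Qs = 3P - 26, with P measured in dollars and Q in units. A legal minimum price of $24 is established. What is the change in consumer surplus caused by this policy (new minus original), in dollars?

-39.5

Without the control the market clears where 204 - 7P = 3P - 26, i.e. P* = 23 and Q* = 43.
Because the floor (24) lies above the market-clearing price, it is binding.
At P = 24: Qd = 204 - 7·24 = 36 and Qs = 3·24 - 26 = 46.
Consumer surplus without the control is ½ · (204/7 - 23) · 43 = 1849/14.
With the floor, consumers buy 36 units at 24, so CS = ½ · (204/7 - 24) · 36 = 648/7.
Change in consumer surplus = 648/7 - 1849/14 = -39.5.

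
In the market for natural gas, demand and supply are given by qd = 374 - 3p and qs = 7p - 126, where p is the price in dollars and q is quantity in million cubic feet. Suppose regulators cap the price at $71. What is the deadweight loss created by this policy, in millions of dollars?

0

In a free market, 374 - 3p = 7p - 126 gives the equilibrium p* = 50, q* = 224.
Since 71 is above p* = 50, the ceiling does not bind and the free-market outcome prevails.
Since the control does not bind, no trades are prevented and deadweight loss is zero.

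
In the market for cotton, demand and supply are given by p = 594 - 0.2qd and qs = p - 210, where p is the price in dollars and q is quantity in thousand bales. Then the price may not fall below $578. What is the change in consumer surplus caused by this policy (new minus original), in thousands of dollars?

Rearranging demand gives qd = 2970 - 5p. In a free market, 2970 - 5p = p - 210 gives the equilibrium p* = 530, q* = 320.
The floor of 578 is above the equilibrium price 530, so it binds.
At p = 578: qd = 2970 - 5·578 = 80 and qs = 578 - 210 = 368.
Consumer surplus without the control is ½ · (594 - 530) · 320 = 10240.
With the floor, consumers buy 80 units at 578, so CS = ½ · (594 - 578) · 80 = 640.
Change in consumer surplus = 640 - 10240 = -9600.

-9600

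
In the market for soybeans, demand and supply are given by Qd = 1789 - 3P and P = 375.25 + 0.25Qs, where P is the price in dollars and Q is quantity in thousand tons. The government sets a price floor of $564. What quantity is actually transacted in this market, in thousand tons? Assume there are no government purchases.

97

Rearranging supply gives Qs = 4P - 1501. Without the control the market clears where 1789 - 3P = 4P - 1501, i.e. P* = 470 and Q* = 379.
Because the floor (564) lies above the market-clearing price, it is binding.
At P = 564: Qd = 1789 - 3·564 = 97 and Qs = 4·564 - 1501 = 755.
The quantity actually transacted is the short side, demand: 97.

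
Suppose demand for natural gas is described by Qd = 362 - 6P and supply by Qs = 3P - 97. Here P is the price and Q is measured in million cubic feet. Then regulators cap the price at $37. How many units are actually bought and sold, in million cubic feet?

14

Setting quantity demanded equal to quantity supplied, 362 - 6P = 3P - 97, gives P* = 51 and Q* = 56.
Since 37 < 51, the ceiling is binding.
At P = 37: Qd = 362 - 6·37 = 140 and Qs = 3·37 - 97 = 14.
The quantity actually transacted is the short side, supply: 14.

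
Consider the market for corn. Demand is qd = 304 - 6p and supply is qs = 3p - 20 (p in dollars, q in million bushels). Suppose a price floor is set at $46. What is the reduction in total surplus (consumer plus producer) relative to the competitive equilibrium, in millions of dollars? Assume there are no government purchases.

Setting quantity demanded equal to quantity supplied, 304 - 6p = 3p - 20, gives p* = 36 and q* = 88.
Because the floor (46) lies above the market-clearing price, it is binding.
At p = 46: qd = 304 - 6·46 = 28 and qs = 3·46 - 20 = 118.
Quantity traded falls to 28. At q = 28 the demand price is (304 - 28)/6 = 46 and the supply price is (20 + 28)/3 = 16.
Deadweight loss = ½ · (46 - 16) · (88 - 28) = ½ · 30 · 60 = 900.

900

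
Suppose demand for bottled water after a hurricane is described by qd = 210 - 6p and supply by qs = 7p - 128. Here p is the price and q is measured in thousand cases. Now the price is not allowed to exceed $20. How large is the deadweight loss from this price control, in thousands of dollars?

Equilibrium: 210 - 6p = 7p - 128, so 338 = 13p and p* = 26, q* = 54.
Since 20 < 26, the ceiling is binding.
At p = 20: qd = 210 - 6·20 = 90 and qs = 7·20 - 128 = 12.
Quantity traded falls to 12. At q = 12 the demand price is (210 - 12)/6 = 33 and the supply price is (128 + 12)/7 = 20.
Deadweight loss = ½ · (33 - 20) · (54 - 12) = ½ · 13 · 42 = 273.

273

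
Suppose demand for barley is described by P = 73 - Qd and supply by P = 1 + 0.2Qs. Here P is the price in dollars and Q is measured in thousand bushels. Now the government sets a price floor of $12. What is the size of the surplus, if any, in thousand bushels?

Rearranging demand gives Qd = 73 - P; rearranging supply gives Qs = 5P - 5. In a free market, 73 - P = 5P - 5 gives the equilibrium P* = 13, Q* = 60.
Since 12 is below P* = 13, the floor does not bind and the free-market outcome prevails.
Since the control does not bind, there is no surplus.

0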